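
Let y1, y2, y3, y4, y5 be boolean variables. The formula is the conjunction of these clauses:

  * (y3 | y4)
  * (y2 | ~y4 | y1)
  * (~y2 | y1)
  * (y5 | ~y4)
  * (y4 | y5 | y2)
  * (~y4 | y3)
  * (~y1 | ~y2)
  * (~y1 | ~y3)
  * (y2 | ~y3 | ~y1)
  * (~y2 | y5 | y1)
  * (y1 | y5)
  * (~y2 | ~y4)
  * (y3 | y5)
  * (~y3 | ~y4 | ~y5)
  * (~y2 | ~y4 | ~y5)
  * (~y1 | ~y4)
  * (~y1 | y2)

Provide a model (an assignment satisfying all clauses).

Branch on y1: take y1 = False.
  then y2 is forced to False.
  then y4 is forced to False.
  then y3 is forced to True.
  then y5 is forced to True.
Every clause has at least one true literal under this assignment.

y1=0, y2=0, y3=1, y4=0, y5=1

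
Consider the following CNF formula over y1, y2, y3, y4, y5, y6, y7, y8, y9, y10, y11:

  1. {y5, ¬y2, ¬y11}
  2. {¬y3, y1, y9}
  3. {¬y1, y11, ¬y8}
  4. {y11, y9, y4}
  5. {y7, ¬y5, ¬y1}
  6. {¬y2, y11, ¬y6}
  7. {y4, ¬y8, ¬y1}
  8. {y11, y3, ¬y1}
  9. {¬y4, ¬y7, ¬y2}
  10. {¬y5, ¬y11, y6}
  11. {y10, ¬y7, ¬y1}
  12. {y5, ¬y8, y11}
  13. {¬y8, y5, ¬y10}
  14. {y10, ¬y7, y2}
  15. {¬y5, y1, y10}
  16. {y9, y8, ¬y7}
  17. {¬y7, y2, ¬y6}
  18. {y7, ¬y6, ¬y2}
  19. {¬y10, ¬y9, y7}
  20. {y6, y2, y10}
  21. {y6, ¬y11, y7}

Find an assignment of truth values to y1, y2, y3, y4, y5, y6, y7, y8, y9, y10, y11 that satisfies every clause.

y1 = True, y2 = False, y3 = True, y4 = True, y5 = False, y6 = True, y7 = False, y8 = True, y9 = False, y10 = False, y11 = True

Try y1 = True.
Set y2 = False and propagate.
Branch on y3: take y3 = True.
The remaining clauses are satisfied by y4 = True, y5 = False, y6 = True, y7 = False, y8 = True, y9 = False, y10 = False, y11 = True.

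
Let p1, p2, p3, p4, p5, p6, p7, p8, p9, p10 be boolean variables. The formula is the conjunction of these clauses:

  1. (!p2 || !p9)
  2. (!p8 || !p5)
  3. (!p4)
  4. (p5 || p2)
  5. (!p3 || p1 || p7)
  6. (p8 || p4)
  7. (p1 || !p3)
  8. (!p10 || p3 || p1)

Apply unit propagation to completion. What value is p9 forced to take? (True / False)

(!p4) is a unit clause: p4 = False.
(p8 || p4) with p4 = False leaves only p8, so p8 = True.
(!p8 || !p5) with p8 = True leaves only !p5, so p5 = False.
In (p2 || p5), p5 is now false; p2 must hold, so p2 = True.
(!p9 || !p2): since p2 = True, the clause reduces to (!p9). p9 = False.

False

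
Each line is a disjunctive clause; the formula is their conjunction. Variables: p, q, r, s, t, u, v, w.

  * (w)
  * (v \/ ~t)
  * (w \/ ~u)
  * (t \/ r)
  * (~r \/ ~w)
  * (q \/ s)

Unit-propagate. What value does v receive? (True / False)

True

(w) is a unit clause: w = True.
In (~w \/ ~r), ~w is now false; ~r must hold, so r = False.
From (t \/ r) and r = False: t = True.
In (~t \/ v), ~t is now false; v must hold, so v = True.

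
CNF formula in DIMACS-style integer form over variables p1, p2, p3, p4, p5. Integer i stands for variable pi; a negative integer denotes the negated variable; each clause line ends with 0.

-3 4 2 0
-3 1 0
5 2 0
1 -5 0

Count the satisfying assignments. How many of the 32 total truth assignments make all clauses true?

Split on p1, then p2.
  p1=1, p2=1: p3, p4, p5 free → 2^3 = 8.
  p1=1, p2=0: remaining (p3,p4,p5) ∈ {(0,0,1); (0,1,1); (1,1,1)} — 3.
  p1=0, p2=1: remaining (p3,p4,p5) ∈ {(0,0,0); (0,1,0)} — 2.
  p1=0, p2=0: a clause becomes empty — 0.
Total: 8 + 3 + 2 + 0 = 13.

13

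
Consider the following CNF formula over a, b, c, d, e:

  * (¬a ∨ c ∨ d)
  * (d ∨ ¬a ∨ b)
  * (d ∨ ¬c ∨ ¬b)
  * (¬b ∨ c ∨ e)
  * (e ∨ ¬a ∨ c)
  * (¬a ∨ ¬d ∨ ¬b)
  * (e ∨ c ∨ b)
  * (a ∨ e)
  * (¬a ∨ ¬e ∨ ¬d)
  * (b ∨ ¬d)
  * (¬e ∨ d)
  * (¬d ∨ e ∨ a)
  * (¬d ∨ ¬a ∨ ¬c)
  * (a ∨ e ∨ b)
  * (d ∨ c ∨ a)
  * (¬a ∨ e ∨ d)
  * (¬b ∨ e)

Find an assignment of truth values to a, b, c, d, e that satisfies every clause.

Set a = False and propagate.
  then e is forced to True.
  then d is forced to True.
  then b is forced to True.
c is now unconstrained; take c = False.
Every clause has at least one true literal under this assignment.

a=False  b=True  c=False  d=True  e=True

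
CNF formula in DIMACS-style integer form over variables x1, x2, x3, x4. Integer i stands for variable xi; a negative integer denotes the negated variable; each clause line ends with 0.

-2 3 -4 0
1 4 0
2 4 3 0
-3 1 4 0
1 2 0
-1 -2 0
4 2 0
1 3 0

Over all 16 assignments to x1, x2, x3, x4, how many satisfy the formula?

The models are:
  x1=F x2=T x3=T x4=T
  x1=T x2=F x3=F x4=T
  x1=T x2=F x3=T x4=T
Count: 3.

3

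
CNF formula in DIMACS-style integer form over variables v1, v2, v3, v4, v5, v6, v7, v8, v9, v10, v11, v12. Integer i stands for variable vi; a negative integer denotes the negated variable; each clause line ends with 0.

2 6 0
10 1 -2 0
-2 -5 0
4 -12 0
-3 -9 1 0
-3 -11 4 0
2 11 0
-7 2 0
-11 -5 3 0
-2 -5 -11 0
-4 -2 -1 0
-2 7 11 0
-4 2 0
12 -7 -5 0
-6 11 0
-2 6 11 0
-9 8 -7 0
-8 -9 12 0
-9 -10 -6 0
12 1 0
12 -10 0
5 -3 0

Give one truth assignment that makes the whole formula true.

Pure literal: v9 appears only negated; assign v9 = False.
Try v1 = True.
Set v2 = True and propagate.
  then v5 is forced to False.
  then v4 is forced to False.
  then v12 is forced to False.
  then v10 is forced to False.
  then v3 is forced to False.
The remaining clauses are satisfied by v6 = False, v7 = True, v8 = False, v11 = True.
Every clause has at least one true literal under this assignment.

v1=1, v2=1, v3=0, v4=0, v5=0, v6=0, v7=1, v8=0, v9=0, v10=0, v11=1, v12=0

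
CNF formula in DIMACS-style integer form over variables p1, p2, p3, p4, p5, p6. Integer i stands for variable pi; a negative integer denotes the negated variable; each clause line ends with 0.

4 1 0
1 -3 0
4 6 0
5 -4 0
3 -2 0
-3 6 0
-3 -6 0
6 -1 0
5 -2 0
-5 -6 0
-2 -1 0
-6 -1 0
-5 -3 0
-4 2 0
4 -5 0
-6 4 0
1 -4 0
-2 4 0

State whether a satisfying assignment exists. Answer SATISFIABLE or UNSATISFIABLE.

UNSATISFIABLE

p4 = True:
  propagation gives p5=True, p6=False, p3=False, p2=False; an empty clause results — contradiction.
p4 = False:
  propagation gives p1=True, p6=True; an empty clause results — contradiction.
Every branch closes, so no satisfying assignment exists.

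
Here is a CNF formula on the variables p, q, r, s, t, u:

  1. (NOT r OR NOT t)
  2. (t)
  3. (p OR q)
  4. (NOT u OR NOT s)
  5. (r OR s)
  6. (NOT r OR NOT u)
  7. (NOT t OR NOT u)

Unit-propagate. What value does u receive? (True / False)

False

(t) is a unit clause: t = True.
In (NOT t OR NOT r), NOT t is now false; NOT r must hold, so r = False.
From (r OR s) and r = False: s = True.
From (NOT s OR NOT u) and s = True: u = False.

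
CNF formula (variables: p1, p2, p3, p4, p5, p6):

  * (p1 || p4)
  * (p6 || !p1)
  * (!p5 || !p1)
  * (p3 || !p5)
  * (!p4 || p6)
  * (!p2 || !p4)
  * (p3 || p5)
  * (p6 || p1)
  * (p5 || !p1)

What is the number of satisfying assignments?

2

Satisfying assignments:
  p1=F p2=F p3=T p4=T p5=F p6=T
  p1=F p2=F p3=T p4=T p5=T p6=T
That's 2 in total.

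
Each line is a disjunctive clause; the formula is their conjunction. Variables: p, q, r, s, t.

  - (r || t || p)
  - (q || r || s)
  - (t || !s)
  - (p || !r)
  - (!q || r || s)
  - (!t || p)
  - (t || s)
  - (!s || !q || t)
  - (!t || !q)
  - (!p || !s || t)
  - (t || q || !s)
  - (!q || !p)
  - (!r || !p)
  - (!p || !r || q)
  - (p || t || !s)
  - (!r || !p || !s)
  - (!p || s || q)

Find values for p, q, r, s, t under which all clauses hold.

p = 1, q = 0, r = 0, s = 1, t = 1

Set p = True and propagate.
  then q is forced to False.
  then r is forced to False.
  then s is forced to True.
  then t is forced to True.
Every clause has at least one true literal under this assignment.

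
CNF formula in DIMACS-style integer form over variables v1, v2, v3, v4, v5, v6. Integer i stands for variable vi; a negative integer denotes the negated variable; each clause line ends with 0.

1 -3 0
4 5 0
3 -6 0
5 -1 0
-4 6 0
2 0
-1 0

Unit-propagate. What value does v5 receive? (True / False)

Unit clause (v2) sets v2 = True.
(~v1) stands alone — v1 = False.
In (v1 | ~v3), v1 is now false; ~v3 must hold, so v3 = False.
(~v6 | v3): since v3 = False, the clause reduces to (~v6). v6 = False.
(~v4 | v6): since v6 = False, the clause reduces to (~v4). v4 = False.
(v4 | v5) with v4 = False leaves only v5, so v5 = True.

True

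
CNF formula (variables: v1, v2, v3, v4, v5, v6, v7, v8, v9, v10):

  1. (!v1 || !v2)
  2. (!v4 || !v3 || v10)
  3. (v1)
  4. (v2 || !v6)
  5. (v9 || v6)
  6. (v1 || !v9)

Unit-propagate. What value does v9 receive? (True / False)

True

Unit clause (v1) sets v1 = True.
In (!v1 || !v2), !v1 is now false; !v2 must hold, so v2 = False.
In (!v6 || v2), v2 is now false; !v6 must hold, so v6 = False.
(v9 || v6): since v6 = False, the clause reduces to (v9). v9 = True.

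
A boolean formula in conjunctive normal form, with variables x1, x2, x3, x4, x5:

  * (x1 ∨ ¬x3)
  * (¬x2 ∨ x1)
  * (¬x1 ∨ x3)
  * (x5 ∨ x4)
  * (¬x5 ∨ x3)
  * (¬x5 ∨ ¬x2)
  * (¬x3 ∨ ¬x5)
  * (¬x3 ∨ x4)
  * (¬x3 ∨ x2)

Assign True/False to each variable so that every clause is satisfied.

x1=False, x2=False, x3=False, x4=True, x5=False

Pure literal: x4 appears only positively; assign x4 = True.
Set x1 = False and propagate.
  then x3 is forced to False.
  then x2 is forced to False.
  then x5 is forced to False.
Every clause has at least one true literal under this assignment.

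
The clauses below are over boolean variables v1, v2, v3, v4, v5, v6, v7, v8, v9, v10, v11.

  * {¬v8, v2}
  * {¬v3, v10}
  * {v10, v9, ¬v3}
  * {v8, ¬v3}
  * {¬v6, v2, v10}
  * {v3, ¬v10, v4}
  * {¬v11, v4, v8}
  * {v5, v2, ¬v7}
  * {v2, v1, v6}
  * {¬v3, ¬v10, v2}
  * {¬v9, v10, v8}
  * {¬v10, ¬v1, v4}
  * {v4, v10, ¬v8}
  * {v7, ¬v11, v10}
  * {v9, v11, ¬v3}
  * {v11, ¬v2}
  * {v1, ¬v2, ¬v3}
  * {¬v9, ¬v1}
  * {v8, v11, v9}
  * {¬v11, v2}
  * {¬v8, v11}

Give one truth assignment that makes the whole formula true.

v1 = False, v2 = True, v3 = False, v4 = True, v5 = True, v6 = False, v7 = True, v8 = True, v9 = True, v10 = False, v11 = True

Check each clause:
  1. {v2, ¬v8} — v2 is true.
  2. {¬v3, v10} — ¬v3 is true.
  3. {v10, ¬v3, v9} — v9 is true.
  4. {v8, ¬v3} — v8 is true.
  5. {v2, ¬v6, v10} — ¬v6 is true.
  6. {v3, v4, ¬v10} — v4 is true.
  7. {v4, v8, ¬v11} — v8 is true.
  8. {¬v7, v2, v5} — v2 is true.
  9. {v2, v1, v6} — v2 is true.
  10. {v2, ¬v10, ¬v3} — v2 is true.
  11. {v10, v8, ¬v9} — v8 is true.
  12. {v4, ¬v10, ¬v1} — v4 is true.
  13. {¬v8, v4, v10} — v4 is true.
  14. {v7, v10, ¬v11} — v7 is true.
  15. {¬v3, v11, v9} — v9 is true.
  16. {v11, ¬v2} — v11 is true.
  17. {¬v2, ¬v3, v1} — ¬v3 is true.
  18. {¬v1, ¬v9} — ¬v1 is true.
  19. {v11, v8, v9} — v8 is true.
  20. {¬v11, v2} — v2 is true.
  21. {¬v8, v11} — v11 is true.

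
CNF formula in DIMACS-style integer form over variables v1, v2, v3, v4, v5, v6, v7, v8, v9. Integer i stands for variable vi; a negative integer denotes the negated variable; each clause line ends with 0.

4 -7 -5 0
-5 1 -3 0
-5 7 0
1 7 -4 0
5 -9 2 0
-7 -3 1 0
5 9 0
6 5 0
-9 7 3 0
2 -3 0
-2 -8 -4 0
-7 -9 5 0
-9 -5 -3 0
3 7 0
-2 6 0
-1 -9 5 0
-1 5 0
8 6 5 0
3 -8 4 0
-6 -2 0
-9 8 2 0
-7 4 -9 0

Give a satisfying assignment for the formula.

v1=False, v2=False, v3=False, v4=True, v5=True, v6=True, v7=True, v8=True, v9=True

Try v1 = False.
For the remaining variables, v2 = False, v3 = False, v4 = True, v5 = True, v6 = True, v7 = True, v8 = True, v9 = True works.
Every clause has at least one true literal under this assignment.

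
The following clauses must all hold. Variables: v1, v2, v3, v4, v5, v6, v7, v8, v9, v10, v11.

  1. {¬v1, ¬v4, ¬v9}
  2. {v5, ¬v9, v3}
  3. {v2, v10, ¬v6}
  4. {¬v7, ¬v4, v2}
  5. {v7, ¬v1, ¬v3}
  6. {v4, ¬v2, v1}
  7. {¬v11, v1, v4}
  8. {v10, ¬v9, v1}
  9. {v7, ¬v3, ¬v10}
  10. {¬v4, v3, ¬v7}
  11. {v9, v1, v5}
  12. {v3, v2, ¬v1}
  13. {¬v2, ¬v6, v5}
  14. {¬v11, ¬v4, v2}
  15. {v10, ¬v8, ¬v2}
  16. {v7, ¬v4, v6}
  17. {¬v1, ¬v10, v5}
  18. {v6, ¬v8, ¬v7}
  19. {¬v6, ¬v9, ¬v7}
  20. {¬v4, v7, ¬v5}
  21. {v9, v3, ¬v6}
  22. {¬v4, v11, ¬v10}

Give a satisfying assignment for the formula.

v1=1, v2=1, v3=1, v4=0, v5=1, v6=0, v7=1, v8=0, v9=1, v10=0, v11=0

Pure literal: v8 appears only negated; assign v8 = False.
Set v1 = True and propagate.
Branch on v2: take v2 = True.
For the remaining variables, v3 = True, v4 = False, v5 = True, v6 = False, v7 = True, v9 = True, v10 = False, v11 = False works.
Every clause has at least one true literal under this assignment.
Check each clause:
  1. {¬v4, ¬v9, ¬v1} — ¬v4 is true.
  2. {¬v9, v5, v3} — v3 is true.
  3. {v2, ¬v6, v10} — v2 is true.
  4. {¬v4, ¬v7, v2} — v2 is true.
  5. {¬v3, v7, ¬v1} — v7 is true.
  6. {v4, v1, ¬v2} — v1 is true.
  7. {¬v11, v1, v4} — v1 is true.
  8. {v10, ¬v9, v1} — v1 is true.
  9. {¬v3, v7, ¬v10} — ¬v10 is true.
  10. {v3, ¬v7, ¬v4} — v3 is true.
  11. {v1, v5, v9} — v9 is true.
  12. {v2, v3, ¬v1} — v2 is true.
  13. {¬v2, ¬v6, v5} — ¬v6 is true.
  14. {¬v11, ¬v4, v2} — v2 is true.
  15. {v10, ¬v8, ¬v2} — ¬v8 is true.
  16. {v7, ¬v4, v6} — ¬v4 is true.
  17. {¬v10, v5, ¬v1} — v5 is true.
  18. {v6, ¬v8, ¬v7} — ¬v8 is true.
  19. {¬v6, ¬v9, ¬v7} — ¬v6 is true.
  20. {¬v5, ¬v4, v7} — ¬v4 is true.
  21. {¬v6, v3, v9} — v9 is true.
  22. {v11, ¬v10, ¬v4} — ¬v4 is true.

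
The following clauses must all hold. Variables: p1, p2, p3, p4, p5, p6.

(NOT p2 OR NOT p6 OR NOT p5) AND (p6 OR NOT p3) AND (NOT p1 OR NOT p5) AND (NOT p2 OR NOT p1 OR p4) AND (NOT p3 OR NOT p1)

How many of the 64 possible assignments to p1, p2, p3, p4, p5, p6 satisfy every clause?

Split on p1, then p2.
  p1=1, p2=1: remaining (p3,p4,p5,p6) ∈ {(0,1,0,0); (0,1,0,1)} — 2.
  p1=1, p2=0: remaining (p3,p4,p5,p6) ∈ {(0,0,0,0); (0,0,0,1); (0,1,0,0); (0,1,0,1)} — 4.
  p1=0, p2=1: p4 free; 4 ways for (p3,p5,p6) × 2^1 = 8.
  p1=0, p2=0: p4, p5 free; 3 ways for (p3,p6) × 2^2 = 12.
Total: 2 + 4 + 8 + 12 = 26.

26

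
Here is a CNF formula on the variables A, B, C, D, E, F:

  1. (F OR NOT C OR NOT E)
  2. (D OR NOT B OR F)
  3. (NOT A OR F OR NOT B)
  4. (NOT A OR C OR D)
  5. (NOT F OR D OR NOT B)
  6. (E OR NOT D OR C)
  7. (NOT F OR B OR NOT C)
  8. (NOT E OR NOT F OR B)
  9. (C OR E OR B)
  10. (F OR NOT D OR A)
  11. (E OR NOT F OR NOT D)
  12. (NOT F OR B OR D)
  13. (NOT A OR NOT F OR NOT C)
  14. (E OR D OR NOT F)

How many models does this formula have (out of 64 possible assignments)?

8

Satisfying assignments:
  A=F B=F C=F D=F E=T F=F
  A=F B=F C=T D=F E=F F=F
  A=F B=T C=F D=T E=T F=T
  A=F B=T C=T D=T E=T F=T
  A=T B=F C=F D=T E=T F=F
  A=T B=F C=T D=F E=F F=F
  A=T B=F C=T D=T E=F F=F
  A=T B=T C=F D=T E=T F=T
That's 8 in total.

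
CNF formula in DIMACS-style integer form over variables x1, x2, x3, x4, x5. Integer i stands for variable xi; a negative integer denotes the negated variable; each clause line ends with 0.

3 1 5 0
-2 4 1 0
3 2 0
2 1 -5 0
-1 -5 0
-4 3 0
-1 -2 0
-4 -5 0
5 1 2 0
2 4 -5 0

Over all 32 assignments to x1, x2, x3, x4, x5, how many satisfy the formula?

3

Satisfying assignments:
  x1=0 x2=1 x3=1 x4=1 x5=0
  x1=1 x2=0 x3=1 x4=0 x5=0
  x1=1 x2=0 x3=1 x4=1 x5=0
Count: 3.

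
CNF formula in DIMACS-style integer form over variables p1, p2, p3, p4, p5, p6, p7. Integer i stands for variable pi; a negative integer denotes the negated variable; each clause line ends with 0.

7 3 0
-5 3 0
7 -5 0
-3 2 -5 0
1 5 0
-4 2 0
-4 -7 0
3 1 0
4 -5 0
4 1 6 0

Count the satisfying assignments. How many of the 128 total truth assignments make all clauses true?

Case analysis on p5 and p3:
  p5=1, p3=1: a clause becomes empty — 0.
  p5=1, p3=0: a clause becomes empty — 0.
  p5=0, p3=1: p6 free; 5 ways for (p1,p2,p4,p7) × 2^1 = 10.
  p5=0, p3=0: remaining (p1,p2,p4,p6,p7) ∈ {(1,0,0,0,1); (1,0,0,1,1); (1,1,0,0,1); (1,1,0,1,1)} — 4.
Total: 0 + 0 + 10 + 4 = 14.

14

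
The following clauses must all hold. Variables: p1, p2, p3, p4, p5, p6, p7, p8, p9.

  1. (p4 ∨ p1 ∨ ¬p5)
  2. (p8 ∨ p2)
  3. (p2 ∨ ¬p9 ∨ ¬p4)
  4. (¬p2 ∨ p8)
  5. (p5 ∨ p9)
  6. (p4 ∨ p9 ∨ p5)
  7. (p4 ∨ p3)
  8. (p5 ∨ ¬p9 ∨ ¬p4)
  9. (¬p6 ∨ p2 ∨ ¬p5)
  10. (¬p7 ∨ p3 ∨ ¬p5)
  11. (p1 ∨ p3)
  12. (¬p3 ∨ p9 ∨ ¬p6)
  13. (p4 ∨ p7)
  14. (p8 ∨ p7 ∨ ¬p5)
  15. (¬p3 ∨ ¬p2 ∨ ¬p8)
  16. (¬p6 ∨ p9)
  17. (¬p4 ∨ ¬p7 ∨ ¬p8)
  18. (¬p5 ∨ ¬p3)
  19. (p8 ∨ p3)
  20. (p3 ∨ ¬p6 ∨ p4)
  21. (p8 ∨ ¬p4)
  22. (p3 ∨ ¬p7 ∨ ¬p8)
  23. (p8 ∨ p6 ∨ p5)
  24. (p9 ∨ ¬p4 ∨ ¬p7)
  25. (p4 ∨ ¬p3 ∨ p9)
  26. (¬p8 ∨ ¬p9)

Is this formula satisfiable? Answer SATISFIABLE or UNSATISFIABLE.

SATISFIABLE

Pure literal: p1 appears only positively; assign p1 = True.
Set p2 = False and propagate.
  then p8 is forced to True.
  then p9 is forced to False.
  then p5 is forced to True.
  then p6 is forced to False.
  then p3 is forced to False.
  then p4 is forced to True.
  then p7 is forced to False.
Every clause has at least one true literal under this assignment.
So p1=1, p2=0, p3=0, p4=1, p5=1, p6=0, p7=0, p8=1, p9=0 is a satisfying assignment.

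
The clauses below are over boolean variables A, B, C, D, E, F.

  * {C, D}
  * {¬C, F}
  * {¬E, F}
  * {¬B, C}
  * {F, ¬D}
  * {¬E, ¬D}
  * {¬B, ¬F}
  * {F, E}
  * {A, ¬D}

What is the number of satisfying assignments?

6

Satisfying assignments:
  A=F B=F C=T D=F E=F F=T
  A=F B=F C=T D=F E=T F=T
  A=T B=F C=F D=T E=F F=T
  A=T B=F C=T D=F E=F F=T
  A=T B=F C=T D=F E=T F=T
  A=T B=F C=T D=T E=F F=T
That's 6 in total.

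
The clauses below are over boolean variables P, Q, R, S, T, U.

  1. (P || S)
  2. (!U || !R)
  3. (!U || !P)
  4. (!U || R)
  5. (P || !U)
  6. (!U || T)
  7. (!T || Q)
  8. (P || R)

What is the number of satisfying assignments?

15

Split on U, then P.
  U=T, P=T: a clause becomes empty — 0.
  U=T, P=F: a clause becomes empty — 0.
  U=F, P=T: R, S free; 3 ways for (Q,T) × 2^2 = 12.
  U=F, P=F: remaining (Q,R,S,T) ∈ {(F,T,T,F); (T,T,T,F); (T,T,T,T)} — 3.
Total: 0 + 0 + 12 + 3 = 15.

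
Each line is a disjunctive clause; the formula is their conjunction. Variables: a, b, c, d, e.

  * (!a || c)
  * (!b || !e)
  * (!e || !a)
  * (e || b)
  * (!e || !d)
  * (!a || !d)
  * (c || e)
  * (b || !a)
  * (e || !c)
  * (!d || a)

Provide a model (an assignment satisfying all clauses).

Pure literal: d appears only negated; assign d = False.
Branch on a: take a = False.
Branch on b: take b = False.
  then e is forced to True.
c is now unconstrained; take c = True.
Every clause has at least one true literal under this assignment.

a=0, b=0, c=1, d=0, e=1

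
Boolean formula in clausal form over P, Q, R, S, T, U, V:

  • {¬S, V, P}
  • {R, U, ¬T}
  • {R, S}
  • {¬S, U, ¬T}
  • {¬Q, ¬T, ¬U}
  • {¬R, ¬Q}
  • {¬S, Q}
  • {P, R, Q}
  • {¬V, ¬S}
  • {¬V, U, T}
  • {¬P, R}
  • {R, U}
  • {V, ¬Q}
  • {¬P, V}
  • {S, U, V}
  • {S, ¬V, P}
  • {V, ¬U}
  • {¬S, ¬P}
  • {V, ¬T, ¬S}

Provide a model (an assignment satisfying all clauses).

P = True  Q = False  R = True  S = False  T = False  U = True  V = True

Branch on P: take P = True.
  then R is forced to True.
  then Q is forced to False.
  then S is forced to False.
  then V is forced to True.
Branch on T: take T = False.
  then U is forced to True.
Every clause has at least one true literal under this assignment.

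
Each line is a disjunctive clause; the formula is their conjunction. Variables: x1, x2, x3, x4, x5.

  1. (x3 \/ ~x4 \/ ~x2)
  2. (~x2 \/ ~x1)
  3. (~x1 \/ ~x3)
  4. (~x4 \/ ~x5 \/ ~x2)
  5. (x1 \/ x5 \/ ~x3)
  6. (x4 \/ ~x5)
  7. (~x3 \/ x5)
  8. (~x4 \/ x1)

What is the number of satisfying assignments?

5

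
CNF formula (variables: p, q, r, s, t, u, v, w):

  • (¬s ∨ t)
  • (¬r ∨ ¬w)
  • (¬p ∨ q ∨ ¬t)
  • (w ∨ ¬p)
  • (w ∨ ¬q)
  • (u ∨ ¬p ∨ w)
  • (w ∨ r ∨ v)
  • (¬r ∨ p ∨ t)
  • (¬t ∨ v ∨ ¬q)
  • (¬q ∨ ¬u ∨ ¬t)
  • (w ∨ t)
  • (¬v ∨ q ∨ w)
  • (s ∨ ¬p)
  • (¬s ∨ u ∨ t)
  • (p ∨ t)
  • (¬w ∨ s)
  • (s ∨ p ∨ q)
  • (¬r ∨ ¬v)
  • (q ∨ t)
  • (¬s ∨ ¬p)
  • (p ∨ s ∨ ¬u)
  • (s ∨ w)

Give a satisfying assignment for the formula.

p = F, q = F, r = F, s = T, t = T, u = T, v = T, w = T

Try p = False.
  then t is forced to True.
The remaining clauses are satisfied by q = False, r = False, s = True, u = True, v = True, w = True.
Check each clause:
  1. (t ∨ ¬s) — t is true.
  2. (¬w ∨ ¬r) — ¬r is true.
  3. (¬p ∨ ¬t ∨ q) — ¬p is true.
  4. (¬p ∨ w) — w is true.
  5. (¬q ∨ w) — w is true.
  6. (w ∨ ¬p ∨ u) — w is true.
  7. (r ∨ v ∨ w) — w is true.
  8. (p ∨ t ∨ ¬r) — ¬r is true.
  9. (¬t ∨ v ∨ ¬q) — ¬q is true.
  10. (¬u ∨ ¬t ∨ ¬q) — ¬q is true.
  11. (w ∨ t) — w is true.
  12. (¬v ∨ w ∨ q) — w is true.
  13. (s ∨ ¬p) — s is true.
  14. (u ∨ t ∨ ¬s) — t is true.
  15. (p ∨ t) — t is true.
  16. (s ∨ ¬w) — s is true.
  17. (q ∨ s ∨ p) — s is true.
  18. (¬r ∨ ¬v) — ¬r is true.
  19. (q ∨ t) — t is true.
  20. (¬p ∨ ¬s) — ¬p is true.
  21. (p ∨ ¬u ∨ s) — s is true.
  22. (s ∨ w) — w is true.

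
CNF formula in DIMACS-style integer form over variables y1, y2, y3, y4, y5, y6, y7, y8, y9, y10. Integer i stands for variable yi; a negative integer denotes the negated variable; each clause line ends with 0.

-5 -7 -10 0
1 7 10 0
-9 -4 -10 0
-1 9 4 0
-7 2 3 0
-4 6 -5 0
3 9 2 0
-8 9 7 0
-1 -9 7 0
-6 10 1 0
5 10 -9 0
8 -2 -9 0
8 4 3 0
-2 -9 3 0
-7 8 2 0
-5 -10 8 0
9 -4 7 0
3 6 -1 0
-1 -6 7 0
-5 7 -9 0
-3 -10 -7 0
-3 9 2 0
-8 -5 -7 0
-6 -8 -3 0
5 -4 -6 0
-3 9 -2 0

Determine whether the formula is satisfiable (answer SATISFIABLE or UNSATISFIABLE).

SATISFIABLE

Set y1 = False and propagate.
Try y2 = True.
For the remaining variables, y3 = False, y4 = True, y5 = False, y6 = False, y7 = True, y8 = True, y9 = False, y10 = False works.
Every clause has at least one true literal under this assignment.
So y1 = F, y2 = T, y3 = F, y4 = T, y5 = F, y6 = F, y7 = T, y8 = T, y9 = F, y10 = F is a satisfying assignment.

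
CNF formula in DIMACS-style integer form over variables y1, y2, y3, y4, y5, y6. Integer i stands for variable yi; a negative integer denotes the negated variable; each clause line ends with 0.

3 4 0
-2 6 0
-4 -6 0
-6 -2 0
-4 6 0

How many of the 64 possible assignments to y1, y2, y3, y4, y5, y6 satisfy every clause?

8

Split on y6, then y4.
  y6=1, y4=1: a clause becomes empty — 0.
  y6=1, y4=0: remaining (y1,y2,y3,y5) ∈ {(0,0,1,0); (0,0,1,1); (1,0,1,0); (1,0,1,1)} — 4.
  y6=0, y4=1: a clause becomes empty — 0.
  y6=0, y4=0: remaining (y1,y2,y3,y5) ∈ {(0,0,1,0); (0,0,1,1); (1,0,1,0); (1,0,1,1)} — 4.
Total: 0 + 4 + 0 + 4 = 8.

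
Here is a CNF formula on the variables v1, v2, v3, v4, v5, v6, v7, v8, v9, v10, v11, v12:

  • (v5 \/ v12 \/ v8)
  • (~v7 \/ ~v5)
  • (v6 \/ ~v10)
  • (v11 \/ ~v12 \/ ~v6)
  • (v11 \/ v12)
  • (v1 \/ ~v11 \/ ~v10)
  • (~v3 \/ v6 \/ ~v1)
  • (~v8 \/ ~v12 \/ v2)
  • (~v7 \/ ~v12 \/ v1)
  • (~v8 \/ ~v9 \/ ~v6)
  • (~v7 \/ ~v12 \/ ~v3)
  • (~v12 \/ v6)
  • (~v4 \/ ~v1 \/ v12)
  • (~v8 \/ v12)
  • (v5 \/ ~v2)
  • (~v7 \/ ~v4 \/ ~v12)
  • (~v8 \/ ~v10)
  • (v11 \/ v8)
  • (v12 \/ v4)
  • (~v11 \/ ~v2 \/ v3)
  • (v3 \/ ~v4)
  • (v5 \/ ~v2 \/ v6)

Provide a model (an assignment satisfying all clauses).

v1=T, v2=F, v3=T, v4=F, v5=F, v6=T, v7=F, v8=F, v9=F, v10=T, v11=T, v12=T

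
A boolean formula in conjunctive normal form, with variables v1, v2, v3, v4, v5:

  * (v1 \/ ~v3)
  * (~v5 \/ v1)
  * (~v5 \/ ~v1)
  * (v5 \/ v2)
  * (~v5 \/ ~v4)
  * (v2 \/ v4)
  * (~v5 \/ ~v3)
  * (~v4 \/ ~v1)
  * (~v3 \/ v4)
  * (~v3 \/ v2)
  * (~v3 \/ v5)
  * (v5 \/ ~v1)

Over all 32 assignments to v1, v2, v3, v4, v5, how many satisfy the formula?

Satisfying assignments:
  v1=F v2=T v3=F v4=F v5=F
  v1=F v2=T v3=F v4=T v5=F
Count: 2.

2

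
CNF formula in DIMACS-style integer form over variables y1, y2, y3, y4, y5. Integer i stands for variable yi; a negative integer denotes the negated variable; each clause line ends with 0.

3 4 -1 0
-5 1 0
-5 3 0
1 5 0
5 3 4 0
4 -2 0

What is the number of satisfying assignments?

Case analysis on y5 and y1:
  y5=1, y1=1: remaining (y2,y3,y4) ∈ {(0,1,0); (0,1,1); (1,1,1)} — 3.
  y5=1, y1=0: a clause becomes empty — 0.
  y5=0, y1=1: 5 of the 8 assignments to (y2,y3,y4) work.
  y5=0, y1=0: a clause becomes empty — 0.
Total: 3 + 0 + 5 + 0 = 8.

8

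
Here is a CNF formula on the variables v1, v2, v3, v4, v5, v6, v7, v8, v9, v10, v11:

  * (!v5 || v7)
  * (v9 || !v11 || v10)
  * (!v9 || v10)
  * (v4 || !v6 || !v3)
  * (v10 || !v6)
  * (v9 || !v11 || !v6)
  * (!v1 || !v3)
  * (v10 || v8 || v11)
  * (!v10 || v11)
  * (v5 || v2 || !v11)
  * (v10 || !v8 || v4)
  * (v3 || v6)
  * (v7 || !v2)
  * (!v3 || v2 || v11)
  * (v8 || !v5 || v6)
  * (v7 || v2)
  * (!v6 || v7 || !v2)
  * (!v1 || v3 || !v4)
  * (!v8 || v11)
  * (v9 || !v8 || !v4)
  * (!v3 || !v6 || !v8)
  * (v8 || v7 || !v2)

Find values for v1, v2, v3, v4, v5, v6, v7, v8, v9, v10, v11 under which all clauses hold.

v1=F  v2=T  v3=T  v4=F  v5=F  v6=F  v7=T  v8=T  v9=F  v10=T  v11=T

v1 occurs only negated in the remaining clauses — set v1 = False.
Pure literal: v7 appears only positively; assign v7 = True.
Try v2 = True.
Try v3 = True.
The remaining clauses are satisfied by v4 = False, v5 = False, v6 = False, v8 = True, v9 = False, v10 = True, v11 = True.
Every clause has at least one true literal under this assignment.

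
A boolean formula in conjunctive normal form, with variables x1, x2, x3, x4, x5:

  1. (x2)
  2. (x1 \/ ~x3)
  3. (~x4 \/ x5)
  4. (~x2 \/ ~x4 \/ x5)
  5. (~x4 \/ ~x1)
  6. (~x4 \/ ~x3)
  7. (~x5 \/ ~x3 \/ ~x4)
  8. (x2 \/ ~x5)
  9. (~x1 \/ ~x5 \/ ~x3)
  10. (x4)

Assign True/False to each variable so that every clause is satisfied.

x1=F  x2=T  x3=F  x4=T  x5=T

Unit propagation: (x2) forces x2 = True.
Unit propagation: (x4) forces x4 = True.
Unit propagation: (x5) forces x5 = True.
(~x1) is a unit clause, so x1 = False.
The clause (~x3) is unit: x3 must be False.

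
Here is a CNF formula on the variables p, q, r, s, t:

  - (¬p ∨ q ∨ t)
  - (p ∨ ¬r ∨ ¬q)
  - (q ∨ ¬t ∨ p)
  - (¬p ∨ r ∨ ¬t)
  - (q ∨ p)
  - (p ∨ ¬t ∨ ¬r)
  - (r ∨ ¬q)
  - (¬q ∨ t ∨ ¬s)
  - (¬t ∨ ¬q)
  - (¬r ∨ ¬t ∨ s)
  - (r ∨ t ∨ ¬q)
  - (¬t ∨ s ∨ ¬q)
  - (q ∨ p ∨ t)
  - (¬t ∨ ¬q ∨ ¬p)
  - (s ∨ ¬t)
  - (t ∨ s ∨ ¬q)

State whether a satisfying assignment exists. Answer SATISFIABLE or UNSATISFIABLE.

SATISFIABLE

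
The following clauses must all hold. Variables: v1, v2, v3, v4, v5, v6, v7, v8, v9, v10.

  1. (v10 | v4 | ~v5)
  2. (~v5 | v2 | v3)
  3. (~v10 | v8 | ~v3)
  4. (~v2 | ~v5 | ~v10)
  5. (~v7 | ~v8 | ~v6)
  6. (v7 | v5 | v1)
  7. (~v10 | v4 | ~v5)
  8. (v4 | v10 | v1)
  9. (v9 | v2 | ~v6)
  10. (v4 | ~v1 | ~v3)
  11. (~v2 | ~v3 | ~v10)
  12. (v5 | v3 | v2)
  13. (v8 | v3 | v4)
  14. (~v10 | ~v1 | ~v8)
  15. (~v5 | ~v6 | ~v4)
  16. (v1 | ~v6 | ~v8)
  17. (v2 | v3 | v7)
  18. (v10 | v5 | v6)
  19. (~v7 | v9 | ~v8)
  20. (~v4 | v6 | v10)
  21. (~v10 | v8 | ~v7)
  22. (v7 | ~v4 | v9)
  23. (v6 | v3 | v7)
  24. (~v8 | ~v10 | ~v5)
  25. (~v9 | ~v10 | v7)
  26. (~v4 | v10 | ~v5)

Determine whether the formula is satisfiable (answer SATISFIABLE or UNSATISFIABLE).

SATISFIABLE

Branch on v1: take v1 = True.
Try v2 = True.
The remaining clauses are satisfied by v3 = True, v4 = True, v5 = False, v6 = True, v7 = False, v8 = False, v9 = True, v10 = False.
So v1=True  v2=True  v3=True  v4=True  v5=False  v6=True  v7=False  v8=False  v9=True  v10=False is a satisfying assignment.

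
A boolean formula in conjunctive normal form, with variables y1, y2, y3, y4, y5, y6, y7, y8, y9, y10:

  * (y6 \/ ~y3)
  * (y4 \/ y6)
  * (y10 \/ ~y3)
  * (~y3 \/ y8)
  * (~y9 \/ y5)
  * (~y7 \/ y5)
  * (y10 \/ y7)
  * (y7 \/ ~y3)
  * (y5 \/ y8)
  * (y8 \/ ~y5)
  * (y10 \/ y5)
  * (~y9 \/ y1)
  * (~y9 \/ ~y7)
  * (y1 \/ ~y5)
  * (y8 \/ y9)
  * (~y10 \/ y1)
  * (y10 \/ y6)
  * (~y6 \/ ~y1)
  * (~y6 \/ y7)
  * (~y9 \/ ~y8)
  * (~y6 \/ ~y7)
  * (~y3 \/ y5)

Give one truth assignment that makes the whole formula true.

y1=T, y2=T, y3=F, y4=T, y5=T, y6=F, y7=F, y8=T, y9=F, y10=T

Pure literal: y3 appears only negated; assign y3 = False.
Pure literal: y4 appears only positively; assign y4 = True.
Set y1 = True and propagate.
  then y6 is forced to False.
  then y10 is forced to True.
For the remaining variables, y2 = True, y5 = True, y7 = False, y8 = True, y9 = False works.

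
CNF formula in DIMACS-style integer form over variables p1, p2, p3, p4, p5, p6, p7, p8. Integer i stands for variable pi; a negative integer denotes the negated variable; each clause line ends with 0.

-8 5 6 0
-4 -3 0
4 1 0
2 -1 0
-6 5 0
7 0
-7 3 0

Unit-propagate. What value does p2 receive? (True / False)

True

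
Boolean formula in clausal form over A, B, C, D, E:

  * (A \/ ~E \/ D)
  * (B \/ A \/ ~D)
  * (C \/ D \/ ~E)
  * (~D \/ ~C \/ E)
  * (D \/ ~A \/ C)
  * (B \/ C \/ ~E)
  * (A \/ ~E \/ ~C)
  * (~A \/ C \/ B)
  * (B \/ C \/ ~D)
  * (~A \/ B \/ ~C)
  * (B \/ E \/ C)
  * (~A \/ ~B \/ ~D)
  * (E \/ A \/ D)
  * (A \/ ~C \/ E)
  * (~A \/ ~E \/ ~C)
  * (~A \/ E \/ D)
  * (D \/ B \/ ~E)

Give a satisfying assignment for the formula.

A=False, B=True, C=False, D=True, E=True

Try A = False.
For the remaining variables, B = True, C = False, D = True, E = True works.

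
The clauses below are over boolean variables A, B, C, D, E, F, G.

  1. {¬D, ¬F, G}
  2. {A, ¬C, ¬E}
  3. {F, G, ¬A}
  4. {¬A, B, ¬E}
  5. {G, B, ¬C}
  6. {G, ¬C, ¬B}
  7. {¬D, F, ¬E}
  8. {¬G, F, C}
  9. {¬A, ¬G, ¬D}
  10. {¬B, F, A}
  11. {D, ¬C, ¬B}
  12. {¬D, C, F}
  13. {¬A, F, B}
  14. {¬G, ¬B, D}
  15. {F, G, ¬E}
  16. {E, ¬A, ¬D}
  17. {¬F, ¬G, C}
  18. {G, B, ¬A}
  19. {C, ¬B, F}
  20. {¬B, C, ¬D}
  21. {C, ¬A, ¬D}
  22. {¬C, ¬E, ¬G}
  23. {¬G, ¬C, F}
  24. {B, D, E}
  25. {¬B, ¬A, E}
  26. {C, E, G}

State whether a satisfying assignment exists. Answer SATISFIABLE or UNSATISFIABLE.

SATISFIABLE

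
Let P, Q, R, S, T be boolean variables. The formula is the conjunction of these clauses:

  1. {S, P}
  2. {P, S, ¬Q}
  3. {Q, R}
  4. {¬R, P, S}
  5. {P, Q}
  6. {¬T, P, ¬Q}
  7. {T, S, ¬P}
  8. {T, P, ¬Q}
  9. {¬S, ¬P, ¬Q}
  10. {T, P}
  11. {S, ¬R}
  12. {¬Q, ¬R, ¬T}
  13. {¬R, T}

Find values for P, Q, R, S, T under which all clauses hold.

P=T, Q=T, R=F, S=F, T=T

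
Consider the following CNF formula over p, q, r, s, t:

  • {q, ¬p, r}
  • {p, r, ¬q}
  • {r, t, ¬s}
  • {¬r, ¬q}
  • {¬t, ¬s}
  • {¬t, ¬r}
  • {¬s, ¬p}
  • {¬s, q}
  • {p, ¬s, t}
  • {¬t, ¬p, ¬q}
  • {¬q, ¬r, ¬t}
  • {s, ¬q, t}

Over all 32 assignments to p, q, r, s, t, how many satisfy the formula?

The models are:
  p=F q=F r=F s=F t=F
  p=F q=F r=F s=F t=T
  p=F q=F r=T s=F t=F
  p=T q=F r=T s=F t=F
Count: 4.

4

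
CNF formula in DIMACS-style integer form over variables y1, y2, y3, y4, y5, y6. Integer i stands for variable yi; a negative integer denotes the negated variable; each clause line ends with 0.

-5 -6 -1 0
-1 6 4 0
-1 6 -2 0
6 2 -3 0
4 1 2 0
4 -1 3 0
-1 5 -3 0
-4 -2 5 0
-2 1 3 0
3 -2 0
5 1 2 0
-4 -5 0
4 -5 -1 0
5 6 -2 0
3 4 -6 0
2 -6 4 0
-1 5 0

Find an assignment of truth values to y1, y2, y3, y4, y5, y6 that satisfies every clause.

Set y1 = False and propagate.
For the remaining variables, y2 = True, y3 = True, y4 = False, y5 = False, y6 = True works.
Every clause has at least one true literal under this assignment.

y1 = F  y2 = T  y3 = T  y4 = F  y5 = F  y6 = T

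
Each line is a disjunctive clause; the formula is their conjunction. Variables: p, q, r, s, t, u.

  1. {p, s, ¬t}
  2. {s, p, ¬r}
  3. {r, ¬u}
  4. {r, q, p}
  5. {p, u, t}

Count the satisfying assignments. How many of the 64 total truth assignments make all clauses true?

31

Case analysis on p and r:
  p=T, r=T: q, s, t, u free → 2^4 = 16.
  p=T, r=F: forces u=F; q, s, t free → 2^3 = 8.
  p=F, r=T: q free; 3 ways for (s,t,u) × 2^1 = 6.
  p=F, r=F: remaining (q,s,t,u) ∈ {(T,T,T,F)} — 1.
Total: 16 + 8 + 6 + 1 = 31.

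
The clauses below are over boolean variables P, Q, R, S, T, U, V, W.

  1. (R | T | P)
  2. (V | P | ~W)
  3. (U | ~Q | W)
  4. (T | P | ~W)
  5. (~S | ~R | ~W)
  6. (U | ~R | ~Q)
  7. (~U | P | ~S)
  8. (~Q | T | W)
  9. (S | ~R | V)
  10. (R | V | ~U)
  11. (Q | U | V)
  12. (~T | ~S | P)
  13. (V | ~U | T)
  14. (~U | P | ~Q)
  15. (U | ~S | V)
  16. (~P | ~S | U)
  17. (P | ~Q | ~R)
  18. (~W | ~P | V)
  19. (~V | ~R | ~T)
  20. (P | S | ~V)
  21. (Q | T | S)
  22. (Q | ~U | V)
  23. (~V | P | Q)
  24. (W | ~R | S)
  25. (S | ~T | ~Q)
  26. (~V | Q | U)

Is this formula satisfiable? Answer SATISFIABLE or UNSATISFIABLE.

SATISFIABLE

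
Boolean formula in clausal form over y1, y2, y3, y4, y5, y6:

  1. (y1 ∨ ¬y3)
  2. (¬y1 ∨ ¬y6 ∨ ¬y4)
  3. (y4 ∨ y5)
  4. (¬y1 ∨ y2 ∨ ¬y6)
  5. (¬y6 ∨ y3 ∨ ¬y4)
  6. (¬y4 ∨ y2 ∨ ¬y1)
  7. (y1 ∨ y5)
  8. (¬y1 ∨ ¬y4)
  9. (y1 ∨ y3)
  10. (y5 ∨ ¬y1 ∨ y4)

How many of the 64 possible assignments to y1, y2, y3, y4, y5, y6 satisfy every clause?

6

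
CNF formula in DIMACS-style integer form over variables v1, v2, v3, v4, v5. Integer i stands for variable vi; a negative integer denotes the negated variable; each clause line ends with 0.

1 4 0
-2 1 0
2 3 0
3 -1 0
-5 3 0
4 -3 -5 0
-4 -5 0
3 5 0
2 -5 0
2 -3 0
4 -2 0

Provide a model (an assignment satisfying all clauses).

v1 = True  v2 = True  v3 = True  v4 = True  v5 = False

Branch on v1: take v1 = True.
  then v3 is forced to True.
  then v2 is forced to True.
  then v4 is forced to True.
  then v5 is forced to False.
Every clause has at least one true literal under this assignment.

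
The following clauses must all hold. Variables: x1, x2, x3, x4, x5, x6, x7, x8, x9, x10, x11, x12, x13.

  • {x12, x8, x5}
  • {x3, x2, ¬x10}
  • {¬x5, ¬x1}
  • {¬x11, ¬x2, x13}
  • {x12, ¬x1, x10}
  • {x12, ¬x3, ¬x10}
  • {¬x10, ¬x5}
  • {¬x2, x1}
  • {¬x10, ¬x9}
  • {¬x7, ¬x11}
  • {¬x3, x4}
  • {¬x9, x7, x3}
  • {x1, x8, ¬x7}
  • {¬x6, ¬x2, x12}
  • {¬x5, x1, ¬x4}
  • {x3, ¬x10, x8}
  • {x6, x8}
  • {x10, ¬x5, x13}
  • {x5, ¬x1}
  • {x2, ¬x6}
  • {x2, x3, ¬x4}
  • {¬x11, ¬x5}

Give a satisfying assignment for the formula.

Pure literal: x8 appears only positively; assign x8 = True.
x9 occurs only negated in the remaining clauses — set x9 = False.
Branch on x1: take x1 = False.
  then x2 is forced to False.
  then x6 is forced to False.
Branch on x3: take x3 = False.
  then x10 is forced to False.
  then x4 is forced to False.
Try x5 = False.
For the remaining variables, x7 = False, x11 = False, x12 = True, x13 = False works.
Every clause has at least one true literal under this assignment.
Check each clause:
  1. {x8, x5, x12} — x8 is true.
  2. {¬x10, x2, x3} — ¬x10 is true.
  3. {¬x1, ¬x5} — ¬x5 is true.
  4. {¬x2, x13, ¬x11} — ¬x11 is true.
  5. {x12, ¬x1, x10} — x12 is true.
  6. {x12, ¬x3, ¬x10} — x12 is true.
  7. {¬x10, ¬x5} — ¬x5 is true.
  8. {¬x2, x1} — ¬x2 is true.
  9. {¬x9, ¬x10} — ¬x10 is true.
  10. {¬x11, ¬x7} — ¬x7 is true.
  11. {x4, ¬x3} — ¬x3 is true.
  12. {x7, x3, ¬x9} — ¬x9 is true.
  13. {x8, x1, ¬x7} — x8 is true.
  14. {x12, ¬x6, ¬x2} — ¬x6 is true.
  15. {¬x5, ¬x4, x1} — ¬x5 is true.
  16. {x3, ¬x10, x8} — x8 is true.
  17. {x6, x8} — x8 is true.
  18. {¬x5, x13, x10} — ¬x5 is true.
  19. {¬x1, x5} — ¬x1 is true.
  20. {¬x6, x2} — ¬x6 is true.
  21. {x2, ¬x4, x3} — ¬x4 is true.
  22. {¬x5, ¬x11} — ¬x5 is true.

x1 = False, x2 = False, x3 = False, x4 = False, x5 = False, x6 = False, x7 = False, x8 = True, x9 = False, x10 = False, x11 = False, x12 = True, x13 = False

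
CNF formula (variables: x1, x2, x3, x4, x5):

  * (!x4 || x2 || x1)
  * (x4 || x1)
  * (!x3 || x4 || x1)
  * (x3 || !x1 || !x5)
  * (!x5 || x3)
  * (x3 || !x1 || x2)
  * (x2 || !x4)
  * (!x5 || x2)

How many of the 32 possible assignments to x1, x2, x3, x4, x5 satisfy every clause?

10

Split on x1, then x2.
  x1=T, x2=T: x4 free; 3 ways for (x3,x5) × 2^1 = 6.
  x1=T, x2=F: remaining (x3,x4,x5) ∈ {(T,F,F)} — 1.
  x1=F, x2=T: remaining (x3,x4,x5) ∈ {(F,T,F); (T,T,F); (T,T,T)} — 3.
  x1=F, x2=F: a clause becomes empty — 0.
Total: 6 + 1 + 3 + 0 = 10.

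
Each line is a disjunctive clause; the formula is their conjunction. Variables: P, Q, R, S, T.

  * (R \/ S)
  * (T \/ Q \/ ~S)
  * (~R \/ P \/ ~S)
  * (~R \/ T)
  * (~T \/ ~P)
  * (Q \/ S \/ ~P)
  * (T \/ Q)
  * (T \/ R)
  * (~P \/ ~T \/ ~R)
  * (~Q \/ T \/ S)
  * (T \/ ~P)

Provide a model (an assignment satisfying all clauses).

P=0, Q=0, R=0, S=1, T=1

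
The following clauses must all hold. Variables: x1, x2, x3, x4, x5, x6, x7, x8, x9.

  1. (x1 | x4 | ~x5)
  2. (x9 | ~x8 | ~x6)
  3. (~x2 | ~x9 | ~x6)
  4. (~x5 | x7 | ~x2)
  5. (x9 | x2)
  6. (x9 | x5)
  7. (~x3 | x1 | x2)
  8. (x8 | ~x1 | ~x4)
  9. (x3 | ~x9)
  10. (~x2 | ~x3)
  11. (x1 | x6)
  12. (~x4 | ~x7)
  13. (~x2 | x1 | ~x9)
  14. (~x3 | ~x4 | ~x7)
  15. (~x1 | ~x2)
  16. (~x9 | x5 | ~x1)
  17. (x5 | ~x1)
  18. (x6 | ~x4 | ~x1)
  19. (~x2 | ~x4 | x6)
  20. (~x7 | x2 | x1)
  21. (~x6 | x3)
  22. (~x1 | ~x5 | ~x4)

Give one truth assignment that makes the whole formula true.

Branch on x1: take x1 = True.
  then x2 is forced to False.
  then x9 is forced to True.
  then x3 is forced to True.
  then x5 is forced to True.
  then x4 is forced to False.
x6, x7, x8 are now unconstrained; take x6 = False, x7 = False, x8 = False.
Every clause has at least one true literal under this assignment.

x1=T  x2=F  x3=T  x4=F  x5=T  x6=F  x7=F  x8=F  x9=T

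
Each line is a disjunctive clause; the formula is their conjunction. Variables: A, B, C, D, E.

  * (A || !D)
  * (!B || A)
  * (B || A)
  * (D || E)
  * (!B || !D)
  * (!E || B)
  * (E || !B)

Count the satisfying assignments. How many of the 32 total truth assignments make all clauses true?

4

Satisfying assignments:
  A=T B=F C=F D=T E=F
  A=T B=F C=T D=T E=F
  A=T B=T C=F D=F E=T
  A=T B=T C=T D=F E=T
That's 4 in total.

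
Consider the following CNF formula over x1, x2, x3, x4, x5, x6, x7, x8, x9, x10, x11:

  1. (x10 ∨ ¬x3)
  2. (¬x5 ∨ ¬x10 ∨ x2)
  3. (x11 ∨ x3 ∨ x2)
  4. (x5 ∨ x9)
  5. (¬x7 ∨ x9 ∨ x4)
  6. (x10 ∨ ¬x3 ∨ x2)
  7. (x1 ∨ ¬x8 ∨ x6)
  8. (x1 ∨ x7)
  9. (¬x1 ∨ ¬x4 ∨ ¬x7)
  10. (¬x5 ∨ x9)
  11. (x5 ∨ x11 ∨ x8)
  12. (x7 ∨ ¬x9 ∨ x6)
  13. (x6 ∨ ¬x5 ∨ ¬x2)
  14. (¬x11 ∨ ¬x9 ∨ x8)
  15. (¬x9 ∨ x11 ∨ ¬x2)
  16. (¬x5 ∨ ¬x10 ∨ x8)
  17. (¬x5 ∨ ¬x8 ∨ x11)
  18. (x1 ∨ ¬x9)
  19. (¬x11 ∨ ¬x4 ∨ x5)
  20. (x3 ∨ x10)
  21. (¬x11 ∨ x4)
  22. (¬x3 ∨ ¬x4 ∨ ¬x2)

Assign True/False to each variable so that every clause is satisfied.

Set x1 = True and propagate.
Try x2 = False.
The remaining clauses are satisfied by x3 = True, x4 = False, x5 = False, x6 = False, x7 = True, x8 = True, x9 = True, x10 = True, x11 = False.

x1 = True  x2 = False  x3 = True  x4 = False  x5 = False  x6 = False  x7 = True  x8 = True  x9 = True  x10 = True  x11 = False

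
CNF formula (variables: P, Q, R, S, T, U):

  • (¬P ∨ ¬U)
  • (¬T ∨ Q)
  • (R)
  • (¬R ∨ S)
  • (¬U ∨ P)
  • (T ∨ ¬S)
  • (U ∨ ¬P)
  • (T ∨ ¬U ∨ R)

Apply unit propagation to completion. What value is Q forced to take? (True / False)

True

(R) stands alone — R = True.
In (S ∨ ¬R), ¬R is now false; S must hold, so S = True.
In (T ∨ ¬S), ¬S is now false; T must hold, so T = True.
(¬T ∨ Q): since T = True, the clause reduces to (Q). Q = True.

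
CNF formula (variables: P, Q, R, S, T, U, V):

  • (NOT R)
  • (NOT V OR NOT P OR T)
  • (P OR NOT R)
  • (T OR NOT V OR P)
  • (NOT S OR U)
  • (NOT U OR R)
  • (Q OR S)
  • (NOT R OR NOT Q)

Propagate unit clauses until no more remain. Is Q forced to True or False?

True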